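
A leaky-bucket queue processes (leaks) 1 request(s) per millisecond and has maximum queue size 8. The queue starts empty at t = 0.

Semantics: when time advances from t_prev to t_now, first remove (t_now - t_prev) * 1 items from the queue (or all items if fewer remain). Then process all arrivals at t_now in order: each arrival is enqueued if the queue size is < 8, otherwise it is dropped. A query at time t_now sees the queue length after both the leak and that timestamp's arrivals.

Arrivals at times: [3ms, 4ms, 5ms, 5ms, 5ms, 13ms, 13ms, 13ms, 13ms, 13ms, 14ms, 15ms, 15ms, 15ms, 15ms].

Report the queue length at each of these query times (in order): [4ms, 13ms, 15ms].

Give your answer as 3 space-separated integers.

Answer: 1 5 8

Derivation:
Queue lengths at query times:
  query t=4ms: backlog = 1
  query t=13ms: backlog = 5
  query t=15ms: backlog = 8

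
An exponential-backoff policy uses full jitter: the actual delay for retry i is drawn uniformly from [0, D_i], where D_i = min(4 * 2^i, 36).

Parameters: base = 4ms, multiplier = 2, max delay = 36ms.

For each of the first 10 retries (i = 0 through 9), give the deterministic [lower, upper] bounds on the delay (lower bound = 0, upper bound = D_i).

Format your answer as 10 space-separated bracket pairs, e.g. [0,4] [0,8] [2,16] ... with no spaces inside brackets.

Answer: [0,4] [0,8] [0,16] [0,32] [0,36] [0,36] [0,36] [0,36] [0,36] [0,36]

Derivation:
Computing bounds per retry:
  i=0: D_i=min(4*2^0,36)=4, bounds=[0,4]
  i=1: D_i=min(4*2^1,36)=8, bounds=[0,8]
  i=2: D_i=min(4*2^2,36)=16, bounds=[0,16]
  i=3: D_i=min(4*2^3,36)=32, bounds=[0,32]
  i=4: D_i=min(4*2^4,36)=36, bounds=[0,36]
  i=5: D_i=min(4*2^5,36)=36, bounds=[0,36]
  i=6: D_i=min(4*2^6,36)=36, bounds=[0,36]
  i=7: D_i=min(4*2^7,36)=36, bounds=[0,36]
  i=8: D_i=min(4*2^8,36)=36, bounds=[0,36]
  i=9: D_i=min(4*2^9,36)=36, bounds=[0,36]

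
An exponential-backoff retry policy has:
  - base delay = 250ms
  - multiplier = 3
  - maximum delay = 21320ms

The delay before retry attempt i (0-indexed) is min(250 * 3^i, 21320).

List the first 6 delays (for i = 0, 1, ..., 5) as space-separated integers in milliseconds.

Computing each delay:
  i=0: min(250*3^0, 21320) = 250
  i=1: min(250*3^1, 21320) = 750
  i=2: min(250*3^2, 21320) = 2250
  i=3: min(250*3^3, 21320) = 6750
  i=4: min(250*3^4, 21320) = 20250
  i=5: min(250*3^5, 21320) = 21320

Answer: 250 750 2250 6750 20250 21320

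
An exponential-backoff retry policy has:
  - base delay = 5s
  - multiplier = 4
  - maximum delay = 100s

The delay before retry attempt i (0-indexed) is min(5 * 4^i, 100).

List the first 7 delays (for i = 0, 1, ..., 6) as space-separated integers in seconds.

Answer: 5 20 80 100 100 100 100

Derivation:
Computing each delay:
  i=0: min(5*4^0, 100) = 5
  i=1: min(5*4^1, 100) = 20
  i=2: min(5*4^2, 100) = 80
  i=3: min(5*4^3, 100) = 100
  i=4: min(5*4^4, 100) = 100
  i=5: min(5*4^5, 100) = 100
  i=6: min(5*4^6, 100) = 100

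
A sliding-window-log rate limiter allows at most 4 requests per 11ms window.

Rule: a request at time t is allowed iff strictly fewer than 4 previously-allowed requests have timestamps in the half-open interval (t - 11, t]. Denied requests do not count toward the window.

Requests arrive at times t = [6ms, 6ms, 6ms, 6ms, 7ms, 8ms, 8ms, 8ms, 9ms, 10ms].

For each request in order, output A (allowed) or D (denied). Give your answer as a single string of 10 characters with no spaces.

Answer: AAAADDDDDD

Derivation:
Tracking allowed requests in the window:
  req#1 t=6ms: ALLOW
  req#2 t=6ms: ALLOW
  req#3 t=6ms: ALLOW
  req#4 t=6ms: ALLOW
  req#5 t=7ms: DENY
  req#6 t=8ms: DENY
  req#7 t=8ms: DENY
  req#8 t=8ms: DENY
  req#9 t=9ms: DENY
  req#10 t=10ms: DENY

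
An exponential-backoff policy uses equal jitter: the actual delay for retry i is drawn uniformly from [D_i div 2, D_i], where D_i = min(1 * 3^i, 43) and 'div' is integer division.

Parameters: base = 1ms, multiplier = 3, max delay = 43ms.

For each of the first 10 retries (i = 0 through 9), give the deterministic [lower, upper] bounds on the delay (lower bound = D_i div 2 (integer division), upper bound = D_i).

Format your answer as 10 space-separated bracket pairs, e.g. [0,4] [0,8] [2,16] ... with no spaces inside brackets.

Answer: [0,1] [1,3] [4,9] [13,27] [21,43] [21,43] [21,43] [21,43] [21,43] [21,43]

Derivation:
Computing bounds per retry:
  i=0: D_i=min(1*3^0,43)=1, bounds=[0,1]
  i=1: D_i=min(1*3^1,43)=3, bounds=[1,3]
  i=2: D_i=min(1*3^2,43)=9, bounds=[4,9]
  i=3: D_i=min(1*3^3,43)=27, bounds=[13,27]
  i=4: D_i=min(1*3^4,43)=43, bounds=[21,43]
  i=5: D_i=min(1*3^5,43)=43, bounds=[21,43]
  i=6: D_i=min(1*3^6,43)=43, bounds=[21,43]
  i=7: D_i=min(1*3^7,43)=43, bounds=[21,43]
  i=8: D_i=min(1*3^8,43)=43, bounds=[21,43]
  i=9: D_i=min(1*3^9,43)=43, bounds=[21,43]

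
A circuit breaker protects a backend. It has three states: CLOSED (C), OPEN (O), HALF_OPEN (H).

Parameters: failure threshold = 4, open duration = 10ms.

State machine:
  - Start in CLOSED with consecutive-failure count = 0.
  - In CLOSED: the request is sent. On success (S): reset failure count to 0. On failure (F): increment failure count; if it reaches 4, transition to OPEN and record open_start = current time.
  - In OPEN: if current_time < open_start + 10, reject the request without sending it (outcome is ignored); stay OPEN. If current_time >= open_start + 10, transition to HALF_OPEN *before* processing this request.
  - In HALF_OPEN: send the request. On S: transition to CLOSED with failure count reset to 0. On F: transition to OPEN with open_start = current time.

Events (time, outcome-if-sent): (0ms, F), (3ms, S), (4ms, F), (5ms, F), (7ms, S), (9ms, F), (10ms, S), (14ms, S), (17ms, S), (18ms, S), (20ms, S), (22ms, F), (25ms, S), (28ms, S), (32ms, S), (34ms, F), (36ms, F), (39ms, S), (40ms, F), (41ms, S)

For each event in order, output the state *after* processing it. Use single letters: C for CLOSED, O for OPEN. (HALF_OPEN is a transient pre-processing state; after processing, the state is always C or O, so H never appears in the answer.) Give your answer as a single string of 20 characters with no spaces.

State after each event:
  event#1 t=0ms outcome=F: state=CLOSED
  event#2 t=3ms outcome=S: state=CLOSED
  event#3 t=4ms outcome=F: state=CLOSED
  event#4 t=5ms outcome=F: state=CLOSED
  event#5 t=7ms outcome=S: state=CLOSED
  event#6 t=9ms outcome=F: state=CLOSED
  event#7 t=10ms outcome=S: state=CLOSED
  event#8 t=14ms outcome=S: state=CLOSED
  event#9 t=17ms outcome=S: state=CLOSED
  event#10 t=18ms outcome=S: state=CLOSED
  event#11 t=20ms outcome=S: state=CLOSED
  event#12 t=22ms outcome=F: state=CLOSED
  event#13 t=25ms outcome=S: state=CLOSED
  event#14 t=28ms outcome=S: state=CLOSED
  event#15 t=32ms outcome=S: state=CLOSED
  event#16 t=34ms outcome=F: state=CLOSED
  event#17 t=36ms outcome=F: state=CLOSED
  event#18 t=39ms outcome=S: state=CLOSED
  event#19 t=40ms outcome=F: state=CLOSED
  event#20 t=41ms outcome=S: state=CLOSED

Answer: CCCCCCCCCCCCCCCCCCCC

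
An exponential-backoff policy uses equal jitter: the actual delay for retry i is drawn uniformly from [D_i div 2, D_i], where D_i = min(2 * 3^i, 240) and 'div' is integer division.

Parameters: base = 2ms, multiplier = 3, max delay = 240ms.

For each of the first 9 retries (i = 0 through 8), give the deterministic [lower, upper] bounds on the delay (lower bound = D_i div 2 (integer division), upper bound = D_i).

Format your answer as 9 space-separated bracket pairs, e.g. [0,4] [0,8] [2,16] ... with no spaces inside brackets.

Answer: [1,2] [3,6] [9,18] [27,54] [81,162] [120,240] [120,240] [120,240] [120,240]

Derivation:
Computing bounds per retry:
  i=0: D_i=min(2*3^0,240)=2, bounds=[1,2]
  i=1: D_i=min(2*3^1,240)=6, bounds=[3,6]
  i=2: D_i=min(2*3^2,240)=18, bounds=[9,18]
  i=3: D_i=min(2*3^3,240)=54, bounds=[27,54]
  i=4: D_i=min(2*3^4,240)=162, bounds=[81,162]
  i=5: D_i=min(2*3^5,240)=240, bounds=[120,240]
  i=6: D_i=min(2*3^6,240)=240, bounds=[120,240]
  i=7: D_i=min(2*3^7,240)=240, bounds=[120,240]
  i=8: D_i=min(2*3^8,240)=240, bounds=[120,240]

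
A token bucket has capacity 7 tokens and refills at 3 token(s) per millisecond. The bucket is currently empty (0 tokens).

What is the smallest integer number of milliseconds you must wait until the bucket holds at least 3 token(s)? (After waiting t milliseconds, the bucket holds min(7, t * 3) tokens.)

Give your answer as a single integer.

Need t * 3 >= 3, so t >= 3/3.
Smallest integer t = ceil(3/3) = 1.

Answer: 1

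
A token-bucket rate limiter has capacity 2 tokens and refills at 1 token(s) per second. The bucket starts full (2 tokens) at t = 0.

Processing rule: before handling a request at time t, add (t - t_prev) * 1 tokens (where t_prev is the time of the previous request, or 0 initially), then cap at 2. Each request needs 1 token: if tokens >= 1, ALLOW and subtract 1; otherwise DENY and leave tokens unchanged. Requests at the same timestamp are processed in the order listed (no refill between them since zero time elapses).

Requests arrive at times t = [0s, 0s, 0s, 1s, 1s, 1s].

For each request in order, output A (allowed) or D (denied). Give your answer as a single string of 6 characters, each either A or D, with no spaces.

Answer: AADADD

Derivation:
Simulating step by step:
  req#1 t=0s: ALLOW
  req#2 t=0s: ALLOW
  req#3 t=0s: DENY
  req#4 t=1s: ALLOW
  req#5 t=1s: DENY
  req#6 t=1s: DENY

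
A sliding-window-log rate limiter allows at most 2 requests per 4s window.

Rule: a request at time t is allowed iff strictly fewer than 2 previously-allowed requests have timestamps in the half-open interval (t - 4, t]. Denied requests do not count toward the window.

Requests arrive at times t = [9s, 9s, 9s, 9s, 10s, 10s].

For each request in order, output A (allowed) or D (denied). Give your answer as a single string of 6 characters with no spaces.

Tracking allowed requests in the window:
  req#1 t=9s: ALLOW
  req#2 t=9s: ALLOW
  req#3 t=9s: DENY
  req#4 t=9s: DENY
  req#5 t=10s: DENY
  req#6 t=10s: DENY

Answer: AADDDD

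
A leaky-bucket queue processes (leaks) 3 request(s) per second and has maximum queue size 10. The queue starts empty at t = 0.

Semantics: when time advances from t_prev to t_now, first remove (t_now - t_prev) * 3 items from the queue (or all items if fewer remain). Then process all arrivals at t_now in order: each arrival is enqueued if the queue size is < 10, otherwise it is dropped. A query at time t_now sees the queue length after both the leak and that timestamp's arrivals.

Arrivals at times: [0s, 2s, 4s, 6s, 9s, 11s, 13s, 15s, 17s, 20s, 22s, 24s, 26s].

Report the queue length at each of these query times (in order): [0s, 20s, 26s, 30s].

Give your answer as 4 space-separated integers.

Answer: 1 1 1 0

Derivation:
Queue lengths at query times:
  query t=0s: backlog = 1
  query t=20s: backlog = 1
  query t=26s: backlog = 1
  query t=30s: backlog = 0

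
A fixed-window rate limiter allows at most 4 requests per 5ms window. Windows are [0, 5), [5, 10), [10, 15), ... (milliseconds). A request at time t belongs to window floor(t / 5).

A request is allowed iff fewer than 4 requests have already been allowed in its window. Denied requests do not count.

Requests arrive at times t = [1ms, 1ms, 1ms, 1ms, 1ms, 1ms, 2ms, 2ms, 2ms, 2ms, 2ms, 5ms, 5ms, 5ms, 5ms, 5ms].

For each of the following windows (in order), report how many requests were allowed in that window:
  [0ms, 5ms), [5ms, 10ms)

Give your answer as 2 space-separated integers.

Answer: 4 4

Derivation:
Processing requests:
  req#1 t=1ms (window 0): ALLOW
  req#2 t=1ms (window 0): ALLOW
  req#3 t=1ms (window 0): ALLOW
  req#4 t=1ms (window 0): ALLOW
  req#5 t=1ms (window 0): DENY
  req#6 t=1ms (window 0): DENY
  req#7 t=2ms (window 0): DENY
  req#8 t=2ms (window 0): DENY
  req#9 t=2ms (window 0): DENY
  req#10 t=2ms (window 0): DENY
  req#11 t=2ms (window 0): DENY
  req#12 t=5ms (window 1): ALLOW
  req#13 t=5ms (window 1): ALLOW
  req#14 t=5ms (window 1): ALLOW
  req#15 t=5ms (window 1): ALLOW
  req#16 t=5ms (window 1): DENY

Allowed counts by window: 4 4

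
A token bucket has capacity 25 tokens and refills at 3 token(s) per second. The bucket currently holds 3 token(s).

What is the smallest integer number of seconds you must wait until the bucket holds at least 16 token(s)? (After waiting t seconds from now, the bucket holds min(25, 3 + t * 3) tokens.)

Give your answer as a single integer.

Answer: 5

Derivation:
Need 3 + t * 3 >= 16, so t >= 13/3.
Smallest integer t = ceil(13/3) = 5.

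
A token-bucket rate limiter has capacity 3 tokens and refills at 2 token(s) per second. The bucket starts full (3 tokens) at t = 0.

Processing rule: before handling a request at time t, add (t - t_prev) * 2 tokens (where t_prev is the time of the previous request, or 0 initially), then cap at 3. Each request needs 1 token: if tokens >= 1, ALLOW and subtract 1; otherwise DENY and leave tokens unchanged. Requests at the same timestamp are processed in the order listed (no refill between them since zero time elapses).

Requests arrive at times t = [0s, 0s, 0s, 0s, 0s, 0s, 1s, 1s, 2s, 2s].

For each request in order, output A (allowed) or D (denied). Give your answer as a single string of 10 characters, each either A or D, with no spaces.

Answer: AAADDDAAAA

Derivation:
Simulating step by step:
  req#1 t=0s: ALLOW
  req#2 t=0s: ALLOW
  req#3 t=0s: ALLOW
  req#4 t=0s: DENY
  req#5 t=0s: DENY
  req#6 t=0s: DENY
  req#7 t=1s: ALLOW
  req#8 t=1s: ALLOW
  req#9 t=2s: ALLOW
  req#10 t=2s: ALLOW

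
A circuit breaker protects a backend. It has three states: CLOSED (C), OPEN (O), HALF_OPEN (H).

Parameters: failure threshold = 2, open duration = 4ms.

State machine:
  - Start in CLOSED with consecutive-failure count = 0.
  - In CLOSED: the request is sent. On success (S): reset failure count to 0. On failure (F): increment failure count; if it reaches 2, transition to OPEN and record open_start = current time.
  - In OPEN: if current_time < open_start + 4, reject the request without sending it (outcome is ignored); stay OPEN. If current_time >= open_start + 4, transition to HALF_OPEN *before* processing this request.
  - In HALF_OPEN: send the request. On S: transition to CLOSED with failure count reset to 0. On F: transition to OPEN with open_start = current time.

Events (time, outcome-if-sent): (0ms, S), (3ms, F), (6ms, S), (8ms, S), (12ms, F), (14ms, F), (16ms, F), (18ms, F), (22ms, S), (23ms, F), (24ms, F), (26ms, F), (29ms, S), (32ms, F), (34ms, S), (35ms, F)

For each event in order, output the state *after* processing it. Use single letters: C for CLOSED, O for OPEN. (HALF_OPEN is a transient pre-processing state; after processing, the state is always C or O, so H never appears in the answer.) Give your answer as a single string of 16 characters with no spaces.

Answer: CCCCCOOOCCOOCCCC

Derivation:
State after each event:
  event#1 t=0ms outcome=S: state=CLOSED
  event#2 t=3ms outcome=F: state=CLOSED
  event#3 t=6ms outcome=S: state=CLOSED
  event#4 t=8ms outcome=S: state=CLOSED
  event#5 t=12ms outcome=F: state=CLOSED
  event#6 t=14ms outcome=F: state=OPEN
  event#7 t=16ms outcome=F: state=OPEN
  event#8 t=18ms outcome=F: state=OPEN
  event#9 t=22ms outcome=S: state=CLOSED
  event#10 t=23ms outcome=F: state=CLOSED
  event#11 t=24ms outcome=F: state=OPEN
  event#12 t=26ms outcome=F: state=OPEN
  event#13 t=29ms outcome=S: state=CLOSED
  event#14 t=32ms outcome=F: state=CLOSED
  event#15 t=34ms outcome=S: state=CLOSED
  event#16 t=35ms outcome=F: state=CLOSED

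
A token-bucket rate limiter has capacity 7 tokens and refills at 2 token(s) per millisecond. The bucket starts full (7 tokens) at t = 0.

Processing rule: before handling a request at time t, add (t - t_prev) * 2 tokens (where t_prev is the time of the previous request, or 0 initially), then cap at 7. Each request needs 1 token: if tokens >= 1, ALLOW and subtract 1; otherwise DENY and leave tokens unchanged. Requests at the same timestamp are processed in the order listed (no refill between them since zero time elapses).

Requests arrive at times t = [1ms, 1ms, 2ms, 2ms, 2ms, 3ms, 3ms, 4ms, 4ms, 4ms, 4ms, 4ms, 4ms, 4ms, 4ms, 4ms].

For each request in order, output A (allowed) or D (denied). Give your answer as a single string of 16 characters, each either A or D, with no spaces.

Simulating step by step:
  req#1 t=1ms: ALLOW
  req#2 t=1ms: ALLOW
  req#3 t=2ms: ALLOW
  req#4 t=2ms: ALLOW
  req#5 t=2ms: ALLOW
  req#6 t=3ms: ALLOW
  req#7 t=3ms: ALLOW
  req#8 t=4ms: ALLOW
  req#9 t=4ms: ALLOW
  req#10 t=4ms: ALLOW
  req#11 t=4ms: ALLOW
  req#12 t=4ms: ALLOW
  req#13 t=4ms: ALLOW
  req#14 t=4ms: DENY
  req#15 t=4ms: DENY
  req#16 t=4ms: DENY

Answer: AAAAAAAAAAAAADDD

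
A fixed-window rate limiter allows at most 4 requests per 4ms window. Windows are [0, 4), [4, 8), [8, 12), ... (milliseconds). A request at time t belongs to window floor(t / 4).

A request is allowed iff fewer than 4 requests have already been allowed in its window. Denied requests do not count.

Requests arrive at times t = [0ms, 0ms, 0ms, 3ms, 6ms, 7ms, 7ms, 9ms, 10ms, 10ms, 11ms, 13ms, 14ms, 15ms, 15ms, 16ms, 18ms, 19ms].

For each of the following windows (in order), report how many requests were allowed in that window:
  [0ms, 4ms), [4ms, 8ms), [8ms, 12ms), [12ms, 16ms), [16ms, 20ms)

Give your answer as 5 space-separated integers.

Processing requests:
  req#1 t=0ms (window 0): ALLOW
  req#2 t=0ms (window 0): ALLOW
  req#3 t=0ms (window 0): ALLOW
  req#4 t=3ms (window 0): ALLOW
  req#5 t=6ms (window 1): ALLOW
  req#6 t=7ms (window 1): ALLOW
  req#7 t=7ms (window 1): ALLOW
  req#8 t=9ms (window 2): ALLOW
  req#9 t=10ms (window 2): ALLOW
  req#10 t=10ms (window 2): ALLOW
  req#11 t=11ms (window 2): ALLOW
  req#12 t=13ms (window 3): ALLOW
  req#13 t=14ms (window 3): ALLOW
  req#14 t=15ms (window 3): ALLOW
  req#15 t=15ms (window 3): ALLOW
  req#16 t=16ms (window 4): ALLOW
  req#17 t=18ms (window 4): ALLOW
  req#18 t=19ms (window 4): ALLOW

Allowed counts by window: 4 3 4 4 3

Answer: 4 3 4 4 3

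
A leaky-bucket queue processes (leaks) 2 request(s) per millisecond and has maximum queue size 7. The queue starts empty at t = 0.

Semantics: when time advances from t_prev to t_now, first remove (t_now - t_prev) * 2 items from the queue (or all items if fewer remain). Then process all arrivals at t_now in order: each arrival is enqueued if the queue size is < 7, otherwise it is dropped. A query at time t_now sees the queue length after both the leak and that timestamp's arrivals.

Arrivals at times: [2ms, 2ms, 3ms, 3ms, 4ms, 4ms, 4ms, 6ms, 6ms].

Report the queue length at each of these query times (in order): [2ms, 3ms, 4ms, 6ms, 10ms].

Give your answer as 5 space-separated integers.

Queue lengths at query times:
  query t=2ms: backlog = 2
  query t=3ms: backlog = 2
  query t=4ms: backlog = 3
  query t=6ms: backlog = 2
  query t=10ms: backlog = 0

Answer: 2 2 3 2 0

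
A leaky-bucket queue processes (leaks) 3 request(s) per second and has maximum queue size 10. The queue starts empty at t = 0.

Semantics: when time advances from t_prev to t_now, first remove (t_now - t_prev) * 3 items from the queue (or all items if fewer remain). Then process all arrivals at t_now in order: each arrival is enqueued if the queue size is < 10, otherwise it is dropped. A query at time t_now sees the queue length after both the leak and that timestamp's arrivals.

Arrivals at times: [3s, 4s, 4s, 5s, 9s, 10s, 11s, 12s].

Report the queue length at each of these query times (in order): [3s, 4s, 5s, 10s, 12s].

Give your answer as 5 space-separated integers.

Queue lengths at query times:
  query t=3s: backlog = 1
  query t=4s: backlog = 2
  query t=5s: backlog = 1
  query t=10s: backlog = 1
  query t=12s: backlog = 1

Answer: 1 2 1 1 1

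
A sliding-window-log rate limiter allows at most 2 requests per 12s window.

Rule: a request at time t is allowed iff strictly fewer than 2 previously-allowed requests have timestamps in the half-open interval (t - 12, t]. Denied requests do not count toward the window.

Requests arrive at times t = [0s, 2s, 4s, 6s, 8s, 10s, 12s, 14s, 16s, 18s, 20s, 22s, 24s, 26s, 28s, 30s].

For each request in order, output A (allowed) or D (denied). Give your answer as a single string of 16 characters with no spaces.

Tracking allowed requests in the window:
  req#1 t=0s: ALLOW
  req#2 t=2s: ALLOW
  req#3 t=4s: DENY
  req#4 t=6s: DENY
  req#5 t=8s: DENY
  req#6 t=10s: DENY
  req#7 t=12s: ALLOW
  req#8 t=14s: ALLOW
  req#9 t=16s: DENY
  req#10 t=18s: DENY
  req#11 t=20s: DENY
  req#12 t=22s: DENY
  req#13 t=24s: ALLOW
  req#14 t=26s: ALLOW
  req#15 t=28s: DENY
  req#16 t=30s: DENY

Answer: AADDDDAADDDDAADD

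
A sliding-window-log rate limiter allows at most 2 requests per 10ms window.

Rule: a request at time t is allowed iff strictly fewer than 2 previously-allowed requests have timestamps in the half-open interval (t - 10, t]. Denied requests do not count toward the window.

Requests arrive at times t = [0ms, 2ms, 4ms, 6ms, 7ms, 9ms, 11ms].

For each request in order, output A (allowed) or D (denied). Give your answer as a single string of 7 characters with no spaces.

Tracking allowed requests in the window:
  req#1 t=0ms: ALLOW
  req#2 t=2ms: ALLOW
  req#3 t=4ms: DENY
  req#4 t=6ms: DENY
  req#5 t=7ms: DENY
  req#6 t=9ms: DENY
  req#7 t=11ms: ALLOW

Answer: AADDDDA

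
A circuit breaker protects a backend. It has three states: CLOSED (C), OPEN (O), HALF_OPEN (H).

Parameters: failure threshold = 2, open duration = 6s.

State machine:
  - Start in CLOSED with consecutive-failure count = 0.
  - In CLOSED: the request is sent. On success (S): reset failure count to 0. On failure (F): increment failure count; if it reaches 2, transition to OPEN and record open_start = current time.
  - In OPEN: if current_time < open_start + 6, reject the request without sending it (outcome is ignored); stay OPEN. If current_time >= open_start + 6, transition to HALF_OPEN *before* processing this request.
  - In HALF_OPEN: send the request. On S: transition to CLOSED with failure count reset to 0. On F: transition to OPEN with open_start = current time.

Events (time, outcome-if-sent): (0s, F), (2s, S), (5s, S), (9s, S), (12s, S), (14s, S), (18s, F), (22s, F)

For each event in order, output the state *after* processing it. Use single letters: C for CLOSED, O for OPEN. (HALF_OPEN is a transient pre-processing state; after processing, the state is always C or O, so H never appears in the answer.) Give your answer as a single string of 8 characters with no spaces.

State after each event:
  event#1 t=0s outcome=F: state=CLOSED
  event#2 t=2s outcome=S: state=CLOSED
  event#3 t=5s outcome=S: state=CLOSED
  event#4 t=9s outcome=S: state=CLOSED
  event#5 t=12s outcome=S: state=CLOSED
  event#6 t=14s outcome=S: state=CLOSED
  event#7 t=18s outcome=F: state=CLOSED
  event#8 t=22s outcome=F: state=OPEN

Answer: CCCCCCCO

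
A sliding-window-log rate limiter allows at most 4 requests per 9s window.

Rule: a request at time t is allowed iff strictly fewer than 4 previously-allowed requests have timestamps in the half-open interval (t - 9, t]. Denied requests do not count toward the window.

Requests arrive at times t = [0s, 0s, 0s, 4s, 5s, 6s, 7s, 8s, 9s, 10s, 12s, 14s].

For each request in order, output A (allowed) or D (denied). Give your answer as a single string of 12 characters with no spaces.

Tracking allowed requests in the window:
  req#1 t=0s: ALLOW
  req#2 t=0s: ALLOW
  req#3 t=0s: ALLOW
  req#4 t=4s: ALLOW
  req#5 t=5s: DENY
  req#6 t=6s: DENY
  req#7 t=7s: DENY
  req#8 t=8s: DENY
  req#9 t=9s: ALLOW
  req#10 t=10s: ALLOW
  req#11 t=12s: ALLOW
  req#12 t=14s: ALLOW

Answer: AAAADDDDAAAA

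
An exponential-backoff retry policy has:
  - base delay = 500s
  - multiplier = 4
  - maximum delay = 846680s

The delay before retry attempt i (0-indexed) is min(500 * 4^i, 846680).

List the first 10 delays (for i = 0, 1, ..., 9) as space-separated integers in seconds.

Computing each delay:
  i=0: min(500*4^0, 846680) = 500
  i=1: min(500*4^1, 846680) = 2000
  i=2: min(500*4^2, 846680) = 8000
  i=3: min(500*4^3, 846680) = 32000
  i=4: min(500*4^4, 846680) = 128000
  i=5: min(500*4^5, 846680) = 512000
  i=6: min(500*4^6, 846680) = 846680
  i=7: min(500*4^7, 846680) = 846680
  i=8: min(500*4^8, 846680) = 846680
  i=9: min(500*4^9, 846680) = 846680

Answer: 500 2000 8000 32000 128000 512000 846680 846680 846680 846680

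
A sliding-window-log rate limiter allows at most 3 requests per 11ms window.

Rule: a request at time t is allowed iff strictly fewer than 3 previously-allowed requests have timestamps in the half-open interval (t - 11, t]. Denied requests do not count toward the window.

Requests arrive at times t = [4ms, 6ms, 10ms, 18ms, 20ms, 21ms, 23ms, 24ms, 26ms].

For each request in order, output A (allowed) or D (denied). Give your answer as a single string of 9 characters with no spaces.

Answer: AAAAAADDD

Derivation:
Tracking allowed requests in the window:
  req#1 t=4ms: ALLOW
  req#2 t=6ms: ALLOW
  req#3 t=10ms: ALLOW
  req#4 t=18ms: ALLOW
  req#5 t=20ms: ALLOW
  req#6 t=21ms: ALLOW
  req#7 t=23ms: DENY
  req#8 t=24ms: DENY
  req#9 t=26ms: DENY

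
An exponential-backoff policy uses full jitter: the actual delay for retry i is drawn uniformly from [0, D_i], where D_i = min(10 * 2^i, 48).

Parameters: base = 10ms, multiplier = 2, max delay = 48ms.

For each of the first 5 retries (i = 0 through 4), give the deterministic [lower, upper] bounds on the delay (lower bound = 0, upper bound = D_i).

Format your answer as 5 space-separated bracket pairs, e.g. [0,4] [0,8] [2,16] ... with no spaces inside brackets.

Answer: [0,10] [0,20] [0,40] [0,48] [0,48]

Derivation:
Computing bounds per retry:
  i=0: D_i=min(10*2^0,48)=10, bounds=[0,10]
  i=1: D_i=min(10*2^1,48)=20, bounds=[0,20]
  i=2: D_i=min(10*2^2,48)=40, bounds=[0,40]
  i=3: D_i=min(10*2^3,48)=48, bounds=[0,48]
  i=4: D_i=min(10*2^4,48)=48, bounds=[0,48]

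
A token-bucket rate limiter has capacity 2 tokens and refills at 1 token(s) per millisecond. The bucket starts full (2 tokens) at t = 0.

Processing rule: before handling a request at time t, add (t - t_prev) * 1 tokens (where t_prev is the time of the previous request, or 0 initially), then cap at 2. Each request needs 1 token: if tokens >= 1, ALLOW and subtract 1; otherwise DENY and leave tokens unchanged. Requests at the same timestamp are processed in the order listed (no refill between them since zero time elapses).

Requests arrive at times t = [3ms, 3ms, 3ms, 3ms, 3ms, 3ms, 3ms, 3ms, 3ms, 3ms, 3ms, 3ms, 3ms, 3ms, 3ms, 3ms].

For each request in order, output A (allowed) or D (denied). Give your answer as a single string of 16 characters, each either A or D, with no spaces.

Simulating step by step:
  req#1 t=3ms: ALLOW
  req#2 t=3ms: ALLOW
  req#3 t=3ms: DENY
  req#4 t=3ms: DENY
  req#5 t=3ms: DENY
  req#6 t=3ms: DENY
  req#7 t=3ms: DENY
  req#8 t=3ms: DENY
  req#9 t=3ms: DENY
  req#10 t=3ms: DENY
  req#11 t=3ms: DENY
  req#12 t=3ms: DENY
  req#13 t=3ms: DENY
  req#14 t=3ms: DENY
  req#15 t=3ms: DENY
  req#16 t=3ms: DENY

Answer: AADDDDDDDDDDDDDD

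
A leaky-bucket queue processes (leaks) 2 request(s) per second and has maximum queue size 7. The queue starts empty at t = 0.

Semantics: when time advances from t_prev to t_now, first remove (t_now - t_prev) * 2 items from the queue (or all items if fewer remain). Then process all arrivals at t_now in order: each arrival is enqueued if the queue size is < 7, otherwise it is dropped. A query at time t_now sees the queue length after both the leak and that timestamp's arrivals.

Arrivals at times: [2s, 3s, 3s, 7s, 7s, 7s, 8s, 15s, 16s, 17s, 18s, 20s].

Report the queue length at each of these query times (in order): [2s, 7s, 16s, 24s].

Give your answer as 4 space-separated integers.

Answer: 1 3 1 0

Derivation:
Queue lengths at query times:
  query t=2s: backlog = 1
  query t=7s: backlog = 3
  query t=16s: backlog = 1
  query t=24s: backlog = 0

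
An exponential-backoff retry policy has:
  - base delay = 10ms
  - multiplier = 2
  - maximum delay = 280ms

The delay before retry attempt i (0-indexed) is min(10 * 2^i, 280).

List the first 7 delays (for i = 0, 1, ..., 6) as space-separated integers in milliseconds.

Computing each delay:
  i=0: min(10*2^0, 280) = 10
  i=1: min(10*2^1, 280) = 20
  i=2: min(10*2^2, 280) = 40
  i=3: min(10*2^3, 280) = 80
  i=4: min(10*2^4, 280) = 160
  i=5: min(10*2^5, 280) = 280
  i=6: min(10*2^6, 280) = 280

Answer: 10 20 40 80 160 280 280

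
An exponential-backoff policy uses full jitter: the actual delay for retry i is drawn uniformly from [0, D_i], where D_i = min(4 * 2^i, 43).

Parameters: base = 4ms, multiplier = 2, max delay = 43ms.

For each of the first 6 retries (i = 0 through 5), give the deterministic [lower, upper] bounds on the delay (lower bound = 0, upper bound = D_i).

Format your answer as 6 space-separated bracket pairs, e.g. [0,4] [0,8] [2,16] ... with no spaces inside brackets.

Computing bounds per retry:
  i=0: D_i=min(4*2^0,43)=4, bounds=[0,4]
  i=1: D_i=min(4*2^1,43)=8, bounds=[0,8]
  i=2: D_i=min(4*2^2,43)=16, bounds=[0,16]
  i=3: D_i=min(4*2^3,43)=32, bounds=[0,32]
  i=4: D_i=min(4*2^4,43)=43, bounds=[0,43]
  i=5: D_i=min(4*2^5,43)=43, bounds=[0,43]

Answer: [0,4] [0,8] [0,16] [0,32] [0,43] [0,43]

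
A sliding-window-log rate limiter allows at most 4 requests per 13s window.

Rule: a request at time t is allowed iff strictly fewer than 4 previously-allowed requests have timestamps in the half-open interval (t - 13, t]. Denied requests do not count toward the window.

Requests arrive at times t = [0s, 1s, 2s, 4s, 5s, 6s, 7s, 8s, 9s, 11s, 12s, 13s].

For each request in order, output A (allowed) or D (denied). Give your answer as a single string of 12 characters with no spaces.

Tracking allowed requests in the window:
  req#1 t=0s: ALLOW
  req#2 t=1s: ALLOW
  req#3 t=2s: ALLOW
  req#4 t=4s: ALLOW
  req#5 t=5s: DENY
  req#6 t=6s: DENY
  req#7 t=7s: DENY
  req#8 t=8s: DENY
  req#9 t=9s: DENY
  req#10 t=11s: DENY
  req#11 t=12s: DENY
  req#12 t=13s: ALLOW

Answer: AAAADDDDDDDA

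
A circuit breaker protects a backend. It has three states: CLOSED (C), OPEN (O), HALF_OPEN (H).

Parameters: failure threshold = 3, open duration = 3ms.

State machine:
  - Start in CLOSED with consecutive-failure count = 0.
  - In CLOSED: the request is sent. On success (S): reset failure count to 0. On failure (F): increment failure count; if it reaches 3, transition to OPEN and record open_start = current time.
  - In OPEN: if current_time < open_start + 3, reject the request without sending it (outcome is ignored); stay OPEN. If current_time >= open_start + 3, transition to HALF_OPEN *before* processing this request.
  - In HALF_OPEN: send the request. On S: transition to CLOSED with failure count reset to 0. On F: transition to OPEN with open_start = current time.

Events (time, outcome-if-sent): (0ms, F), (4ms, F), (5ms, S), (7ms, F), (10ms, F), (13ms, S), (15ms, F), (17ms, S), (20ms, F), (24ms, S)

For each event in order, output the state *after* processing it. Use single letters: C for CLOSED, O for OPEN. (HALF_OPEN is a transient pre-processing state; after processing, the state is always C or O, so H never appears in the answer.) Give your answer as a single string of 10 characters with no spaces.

Answer: CCCCCCCCCC

Derivation:
State after each event:
  event#1 t=0ms outcome=F: state=CLOSED
  event#2 t=4ms outcome=F: state=CLOSED
  event#3 t=5ms outcome=S: state=CLOSED
  event#4 t=7ms outcome=F: state=CLOSED
  event#5 t=10ms outcome=F: state=CLOSED
  event#6 t=13ms outcome=S: state=CLOSED
  event#7 t=15ms outcome=F: state=CLOSED
  event#8 t=17ms outcome=S: state=CLOSED
  event#9 t=20ms outcome=F: state=CLOSED
  event#10 t=24ms outcome=S: state=CLOSED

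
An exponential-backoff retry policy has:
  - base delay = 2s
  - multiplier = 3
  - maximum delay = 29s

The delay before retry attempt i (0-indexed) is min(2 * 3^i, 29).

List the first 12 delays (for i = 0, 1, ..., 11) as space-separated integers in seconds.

Computing each delay:
  i=0: min(2*3^0, 29) = 2
  i=1: min(2*3^1, 29) = 6
  i=2: min(2*3^2, 29) = 18
  i=3: min(2*3^3, 29) = 29
  i=4: min(2*3^4, 29) = 29
  i=5: min(2*3^5, 29) = 29
  i=6: min(2*3^6, 29) = 29
  i=7: min(2*3^7, 29) = 29
  i=8: min(2*3^8, 29) = 29
  i=9: min(2*3^9, 29) = 29
  i=10: min(2*3^10, 29) = 29
  i=11: min(2*3^11, 29) = 29

Answer: 2 6 18 29 29 29 29 29 29 29 29 29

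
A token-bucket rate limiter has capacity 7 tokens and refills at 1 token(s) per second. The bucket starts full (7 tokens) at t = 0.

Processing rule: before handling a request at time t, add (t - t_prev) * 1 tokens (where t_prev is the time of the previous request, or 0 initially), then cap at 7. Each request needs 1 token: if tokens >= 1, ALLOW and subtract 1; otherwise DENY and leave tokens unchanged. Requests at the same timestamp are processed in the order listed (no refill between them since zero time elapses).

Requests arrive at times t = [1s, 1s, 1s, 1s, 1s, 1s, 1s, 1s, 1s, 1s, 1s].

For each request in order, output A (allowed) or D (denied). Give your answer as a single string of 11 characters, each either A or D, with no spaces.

Simulating step by step:
  req#1 t=1s: ALLOW
  req#2 t=1s: ALLOW
  req#3 t=1s: ALLOW
  req#4 t=1s: ALLOW
  req#5 t=1s: ALLOW
  req#6 t=1s: ALLOW
  req#7 t=1s: ALLOW
  req#8 t=1s: DENY
  req#9 t=1s: DENY
  req#10 t=1s: DENY
  req#11 t=1s: DENY

Answer: AAAAAAADDDD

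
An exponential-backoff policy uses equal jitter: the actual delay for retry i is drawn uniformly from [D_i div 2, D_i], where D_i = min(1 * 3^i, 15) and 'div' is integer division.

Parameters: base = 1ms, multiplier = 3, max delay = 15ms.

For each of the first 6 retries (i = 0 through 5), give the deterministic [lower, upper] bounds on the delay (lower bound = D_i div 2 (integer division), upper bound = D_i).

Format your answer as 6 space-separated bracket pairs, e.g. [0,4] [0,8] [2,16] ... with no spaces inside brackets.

Answer: [0,1] [1,3] [4,9] [7,15] [7,15] [7,15]

Derivation:
Computing bounds per retry:
  i=0: D_i=min(1*3^0,15)=1, bounds=[0,1]
  i=1: D_i=min(1*3^1,15)=3, bounds=[1,3]
  i=2: D_i=min(1*3^2,15)=9, bounds=[4,9]
  i=3: D_i=min(1*3^3,15)=15, bounds=[7,15]
  i=4: D_i=min(1*3^4,15)=15, bounds=[7,15]
  i=5: D_i=min(1*3^5,15)=15, bounds=[7,15]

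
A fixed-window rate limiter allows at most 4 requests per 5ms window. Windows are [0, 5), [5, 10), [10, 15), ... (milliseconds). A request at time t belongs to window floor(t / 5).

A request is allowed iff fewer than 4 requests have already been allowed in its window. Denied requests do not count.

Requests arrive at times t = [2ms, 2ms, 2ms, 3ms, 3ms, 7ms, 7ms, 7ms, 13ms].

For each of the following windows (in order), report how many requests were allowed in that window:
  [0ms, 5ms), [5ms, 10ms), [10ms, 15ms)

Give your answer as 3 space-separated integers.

Answer: 4 3 1

Derivation:
Processing requests:
  req#1 t=2ms (window 0): ALLOW
  req#2 t=2ms (window 0): ALLOW
  req#3 t=2ms (window 0): ALLOW
  req#4 t=3ms (window 0): ALLOW
  req#5 t=3ms (window 0): DENY
  req#6 t=7ms (window 1): ALLOW
  req#7 t=7ms (window 1): ALLOW
  req#8 t=7ms (window 1): ALLOW
  req#9 t=13ms (window 2): ALLOW

Allowed counts by window: 4 3 1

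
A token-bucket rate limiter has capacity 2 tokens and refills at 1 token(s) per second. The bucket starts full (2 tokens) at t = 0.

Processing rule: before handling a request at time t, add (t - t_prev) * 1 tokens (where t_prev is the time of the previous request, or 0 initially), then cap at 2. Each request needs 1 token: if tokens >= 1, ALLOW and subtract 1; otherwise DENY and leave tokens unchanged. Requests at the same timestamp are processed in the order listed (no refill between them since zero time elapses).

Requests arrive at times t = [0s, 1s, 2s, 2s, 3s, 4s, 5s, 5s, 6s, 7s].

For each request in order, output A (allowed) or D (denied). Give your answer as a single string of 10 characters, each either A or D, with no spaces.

Simulating step by step:
  req#1 t=0s: ALLOW
  req#2 t=1s: ALLOW
  req#3 t=2s: ALLOW
  req#4 t=2s: ALLOW
  req#5 t=3s: ALLOW
  req#6 t=4s: ALLOW
  req#7 t=5s: ALLOW
  req#8 t=5s: DENY
  req#9 t=6s: ALLOW
  req#10 t=7s: ALLOW

Answer: AAAAAAADAA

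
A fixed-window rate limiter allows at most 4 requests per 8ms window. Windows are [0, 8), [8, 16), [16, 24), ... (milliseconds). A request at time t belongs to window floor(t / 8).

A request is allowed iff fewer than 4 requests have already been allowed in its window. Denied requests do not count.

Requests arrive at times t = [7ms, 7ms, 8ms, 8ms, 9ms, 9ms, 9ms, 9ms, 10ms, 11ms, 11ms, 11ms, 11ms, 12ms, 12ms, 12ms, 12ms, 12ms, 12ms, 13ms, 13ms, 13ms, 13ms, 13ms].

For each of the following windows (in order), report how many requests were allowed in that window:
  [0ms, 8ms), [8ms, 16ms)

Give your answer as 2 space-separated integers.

Processing requests:
  req#1 t=7ms (window 0): ALLOW
  req#2 t=7ms (window 0): ALLOW
  req#3 t=8ms (window 1): ALLOW
  req#4 t=8ms (window 1): ALLOW
  req#5 t=9ms (window 1): ALLOW
  req#6 t=9ms (window 1): ALLOW
  req#7 t=9ms (window 1): DENY
  req#8 t=9ms (window 1): DENY
  req#9 t=10ms (window 1): DENY
  req#10 t=11ms (window 1): DENY
  req#11 t=11ms (window 1): DENY
  req#12 t=11ms (window 1): DENY
  req#13 t=11ms (window 1): DENY
  req#14 t=12ms (window 1): DENY
  req#15 t=12ms (window 1): DENY
  req#16 t=12ms (window 1): DENY
  req#17 t=12ms (window 1): DENY
  req#18 t=12ms (window 1): DENY
  req#19 t=12ms (window 1): DENY
  req#20 t=13ms (window 1): DENY
  req#21 t=13ms (window 1): DENY
  req#22 t=13ms (window 1): DENY
  req#23 t=13ms (window 1): DENY
  req#24 t=13ms (window 1): DENY

Allowed counts by window: 2 4

Answer: 2 4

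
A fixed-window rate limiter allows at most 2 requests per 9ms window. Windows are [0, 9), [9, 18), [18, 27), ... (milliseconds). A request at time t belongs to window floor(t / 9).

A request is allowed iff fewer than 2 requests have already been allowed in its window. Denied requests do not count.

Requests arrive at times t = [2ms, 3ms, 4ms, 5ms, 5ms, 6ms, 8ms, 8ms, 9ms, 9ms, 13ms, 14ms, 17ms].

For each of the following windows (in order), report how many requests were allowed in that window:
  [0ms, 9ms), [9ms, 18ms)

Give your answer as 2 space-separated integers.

Answer: 2 2

Derivation:
Processing requests:
  req#1 t=2ms (window 0): ALLOW
  req#2 t=3ms (window 0): ALLOW
  req#3 t=4ms (window 0): DENY
  req#4 t=5ms (window 0): DENY
  req#5 t=5ms (window 0): DENY
  req#6 t=6ms (window 0): DENY
  req#7 t=8ms (window 0): DENY
  req#8 t=8ms (window 0): DENY
  req#9 t=9ms (window 1): ALLOW
  req#10 t=9ms (window 1): ALLOW
  req#11 t=13ms (window 1): DENY
  req#12 t=14ms (window 1): DENY
  req#13 t=17ms (window 1): DENY

Allowed counts by window: 2 2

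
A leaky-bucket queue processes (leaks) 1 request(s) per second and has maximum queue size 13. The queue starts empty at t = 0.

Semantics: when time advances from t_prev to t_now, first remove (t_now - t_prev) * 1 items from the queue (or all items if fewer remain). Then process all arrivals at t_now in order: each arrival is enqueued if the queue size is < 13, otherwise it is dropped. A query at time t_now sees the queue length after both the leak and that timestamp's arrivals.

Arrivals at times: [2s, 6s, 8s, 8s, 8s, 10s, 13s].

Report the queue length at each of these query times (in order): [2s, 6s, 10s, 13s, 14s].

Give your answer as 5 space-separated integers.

Queue lengths at query times:
  query t=2s: backlog = 1
  query t=6s: backlog = 1
  query t=10s: backlog = 2
  query t=13s: backlog = 1
  query t=14s: backlog = 0

Answer: 1 1 2 1 0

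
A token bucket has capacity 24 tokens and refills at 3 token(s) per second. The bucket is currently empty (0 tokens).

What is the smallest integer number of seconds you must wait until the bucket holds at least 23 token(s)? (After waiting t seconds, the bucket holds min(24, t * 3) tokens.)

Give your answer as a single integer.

Need t * 3 >= 23, so t >= 23/3.
Smallest integer t = ceil(23/3) = 8.

Answer: 8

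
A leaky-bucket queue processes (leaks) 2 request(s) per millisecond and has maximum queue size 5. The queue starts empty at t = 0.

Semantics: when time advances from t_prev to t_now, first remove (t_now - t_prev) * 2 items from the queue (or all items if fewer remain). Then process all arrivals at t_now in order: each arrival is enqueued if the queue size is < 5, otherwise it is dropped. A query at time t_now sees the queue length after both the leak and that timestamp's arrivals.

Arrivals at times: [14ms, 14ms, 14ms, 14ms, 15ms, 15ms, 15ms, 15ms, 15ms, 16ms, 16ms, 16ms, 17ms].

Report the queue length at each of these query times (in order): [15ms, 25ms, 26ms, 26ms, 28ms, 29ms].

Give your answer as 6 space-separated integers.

Answer: 5 0 0 0 0 0

Derivation:
Queue lengths at query times:
  query t=15ms: backlog = 5
  query t=25ms: backlog = 0
  query t=26ms: backlog = 0
  query t=26ms: backlog = 0
  query t=28ms: backlog = 0
  query t=29ms: backlog = 0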